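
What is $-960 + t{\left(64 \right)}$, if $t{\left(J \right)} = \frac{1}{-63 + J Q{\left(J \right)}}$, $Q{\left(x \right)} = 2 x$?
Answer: $- \frac{7803839}{8129} \approx -960.0$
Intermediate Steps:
$t{\left(J \right)} = \frac{1}{-63 + 2 J^{2}}$ ($t{\left(J \right)} = \frac{1}{-63 + J 2 J} = \frac{1}{-63 + 2 J^{2}}$)
$-960 + t{\left(64 \right)} = -960 + \frac{1}{-63 + 2 \cdot 64^{2}} = -960 + \frac{1}{-63 + 2 \cdot 4096} = -960 + \frac{1}{-63 + 8192} = -960 + \frac{1}{8129} = - \frac{7803839}{8129}$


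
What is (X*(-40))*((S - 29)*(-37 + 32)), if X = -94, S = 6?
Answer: 432400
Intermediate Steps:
(X*(-40))*((S - 29)*(-37 + 32)) = (-94*(-40))*((6 - 29)*(-37 + 32)) = 3760*(-23*(-5)) = 3760*115 = 432400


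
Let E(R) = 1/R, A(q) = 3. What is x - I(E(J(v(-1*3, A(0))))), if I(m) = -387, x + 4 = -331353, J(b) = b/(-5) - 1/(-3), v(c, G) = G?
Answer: -330970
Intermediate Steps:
J(b) = ⅓ - b/5 (J(b) = b*(-⅕) - 1*(-⅓) = -b/5 + ⅓ = ⅓ - b/5)
x = -331357 (x = -4 - 331353 = -331357)
x - I(E(J(v(-1*3, A(0))))) = -331357 - 1*(-387) = -331357 + 387 = -330970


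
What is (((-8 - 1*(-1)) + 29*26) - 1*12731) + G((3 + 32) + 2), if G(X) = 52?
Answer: -11932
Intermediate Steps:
(((-8 - 1*(-1)) + 29*26) - 1*12731) + G((3 + 32) + 2) = (((-8 - 1*(-1)) + 29*26) - 1*12731) + 52 = (((-8 + 1) + 754) - 12731) + 52 = ((-7 + 754) - 12731) + 52 = (747 - 12731) + 52 = -11984 + 52 = -11932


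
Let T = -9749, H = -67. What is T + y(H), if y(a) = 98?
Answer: -9651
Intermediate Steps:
T + y(H) = -9749 + 98 = -9651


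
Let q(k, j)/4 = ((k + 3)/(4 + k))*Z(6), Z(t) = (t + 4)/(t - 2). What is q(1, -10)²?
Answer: 64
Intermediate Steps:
Z(t) = (4 + t)/(-2 + t)
q(k, j) = 10*(3 + k)/(4 + k) (q(k, j) = 4*(((k + 3)/(4 + k))*((4 + 6)/(-2 + 6))) = 4*(((3 + k)/(4 + k))*(10/4)) = 4*(((3 + k)/(4 + k))*((¼)*10)) = 4*(((3 + k)/(4 + k))*(5/2)) = 4*(5*(3 + k)/(2*(4 + k))) = 10*(3 + k)/(4 + k))
q(1, -10)² = (10*(3 + 1)/(4 + 1))² = (10*4/5)² = (10*(⅕)*4)² = 8² = 64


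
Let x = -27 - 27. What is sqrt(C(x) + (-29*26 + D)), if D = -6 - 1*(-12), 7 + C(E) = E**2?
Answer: sqrt(2161) ≈ 46.487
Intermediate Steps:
x = -54
C(E) = -7 + E**2
D = 6 (D = -6 + 12 = 6)
sqrt(C(x) + (-29*26 + D)) = sqrt((-7 + (-54)**2) + (-29*26 + 6)) = sqrt((-7 + 2916) + (-754 + 6)) = sqrt(2909 - 748) = sqrt(2161)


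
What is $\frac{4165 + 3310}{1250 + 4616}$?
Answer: $\frac{7475}{5866} \approx 1.2743$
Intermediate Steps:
$\frac{4165 + 3310}{1250 + 4616} = \frac{7475}{5866}$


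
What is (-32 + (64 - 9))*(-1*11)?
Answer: -253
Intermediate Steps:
(-32 + (64 - 9))*(-1*11) = (-32 + 55)*(-11) = 23*(-11) = -253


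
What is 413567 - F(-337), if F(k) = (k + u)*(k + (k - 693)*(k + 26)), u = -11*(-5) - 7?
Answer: 92891544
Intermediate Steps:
u = 48 (u = 55 - 7 = 48)
F(k) = (48 + k)*(k + (-693 + k)*(26 + k)) (F(k) = (k + 48)*(k + (k - 693)*(k + 26)) = (48 + k)*(k + (-693 + k)*(26 + k)))
413567 - F(-337) = 413567 - (-864864 + (-337)³ - 49986*(-337) - 618*(-337)²) = 413567 - (-864864 - 38272753 + 16845282 - 618*113569) = 413567 - (-864864 - 38272753 + 16845282 - 70185642) = 413567 - 1*(-92477977) = 413567 + 92477977 = 92891544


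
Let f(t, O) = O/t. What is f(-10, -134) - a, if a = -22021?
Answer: 110172/5 ≈ 22034.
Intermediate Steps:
f(-10, -134) - a = -134/(-10) - 1*(-22021) = -134*(-⅒) + 22021 = 67/5 + 22021 = 110172/5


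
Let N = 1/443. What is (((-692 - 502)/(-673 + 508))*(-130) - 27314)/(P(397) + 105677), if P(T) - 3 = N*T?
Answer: -137685286/514983007 ≈ -0.26736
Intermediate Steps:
N = 1/443 ≈ 0.0022573
P(T) = 3 + T/443
(((-692 - 502)/(-673 + 508))*(-130) - 27314)/(P(397) + 105677) = (((-692 - 502)/(-673 + 508))*(-130) - 27314)/((3 + (1/443)*397) + 105677) = (-1194/(-165)*(-130) - 27314)/((3 + 397/443) + 105677) = (-1194*(-1/165)*(-130) - 27314)/(1726/443 + 105677) = ((398/55)*(-130) - 27314)/(46816637/443) = (-10348/11 - 27314)*(443/46816637) = -310802/11*443/46816637 = -137685286/514983007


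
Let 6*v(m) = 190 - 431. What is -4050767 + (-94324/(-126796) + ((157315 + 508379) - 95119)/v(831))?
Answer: -31054182673582/7639459 ≈ -4.0650e+6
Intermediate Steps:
v(m) = -241/6 (v(m) = (190 - 431)/6 = (⅙)*(-241) = -241/6)
-4050767 + (-94324/(-126796) + ((157315 + 508379) - 95119)/v(831)) = -4050767 + (-94324/(-126796) + ((157315 + 508379) - 95119)/(-241/6)) = -4050767 + (-94324*(-1/126796) + (665694 - 95119)*(-6/241)) = -4050767 + (23581/31699 + 570575*(-6/241)) = -4050767 + (23581/31699 - 3423450/241) = -4050767 - 108514258529/7639459 = -31054182673582/7639459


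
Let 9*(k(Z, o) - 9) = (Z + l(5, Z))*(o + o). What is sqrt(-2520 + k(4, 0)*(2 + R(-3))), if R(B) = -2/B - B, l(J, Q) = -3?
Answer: I*sqrt(2469) ≈ 49.689*I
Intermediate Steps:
k(Z, o) = 9 + 2*o*(-3 + Z)/9 (k(Z, o) = 9 + ((Z - 3)*(o + o))/9 = 9 + ((-3 + Z)*(2*o))/9 = 9 + (2*o*(-3 + Z))/9 = 9 + 2*o*(-3 + Z)/9)
R(B) = -B - 2/B
sqrt(-2520 + k(4, 0)*(2 + R(-3))) = sqrt(-2520 + (9 - 2/3*0 + (2/9)*4*0)*(2 + (-1*(-3) - 2/(-3)))) = sqrt(-2520 + (9 + 0 + 0)*(2 + (3 - 2*(-1/3)))) = sqrt(-2520 + 9*(2 + (3 + 2/3))) = sqrt(-2520 + 9*(2 + 11/3)) = sqrt(-2520 + 9*(17/3)) = sqrt(-2520 + 51) = sqrt(-2469) = I*sqrt(2469)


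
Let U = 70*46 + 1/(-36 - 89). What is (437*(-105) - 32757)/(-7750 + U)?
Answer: 9830250/566251 ≈ 17.360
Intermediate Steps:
U = 402499/125 (U = 3220 + 1/(-125) = 3220 - 1/125 = 402499/125 ≈ 3220.0)
(437*(-105) - 32757)/(-7750 + U) = (437*(-105) - 32757)/(-7750 + 402499/125) = (-45885 - 32757)/(-566251/125) = -78642*(-125/566251) = 9830250/566251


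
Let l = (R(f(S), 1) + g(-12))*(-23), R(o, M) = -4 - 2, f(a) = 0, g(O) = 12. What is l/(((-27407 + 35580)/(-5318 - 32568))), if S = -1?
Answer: 5228268/8173 ≈ 639.70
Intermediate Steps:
R(o, M) = -6
l = -138 (l = (-6 + 12)*(-23) = 6*(-23) = -138)
l/(((-27407 + 35580)/(-5318 - 32568))) = -138*(-5318 - 32568)/(-27407 + 35580) = -138/(8173/(-37886)) = -138/(8173*(-1/37886)) = -138/(-8173/37886) = -138*(-37886/8173) = 5228268/8173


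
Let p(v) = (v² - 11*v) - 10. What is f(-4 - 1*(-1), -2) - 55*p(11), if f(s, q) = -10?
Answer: 540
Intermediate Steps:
p(v) = -10 + v² - 11*v
f(-4 - 1*(-1), -2) - 55*p(11) = -10 - 55*(-10 + 11² - 11*11) = -10 - 55*(-10 + 121 - 121) = -10 - 55*(-10) = -10 + 550 = 540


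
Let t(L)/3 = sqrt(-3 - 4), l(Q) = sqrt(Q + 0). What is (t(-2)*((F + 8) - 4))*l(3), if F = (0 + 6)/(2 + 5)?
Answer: 102*I*sqrt(21)/7 ≈ 66.775*I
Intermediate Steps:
l(Q) = sqrt(Q)
F = 6/7 ≈ 0.85714
t(L) = 3*I*sqrt(7) (t(L) = 3*sqrt(-3 - 4) = 3*sqrt(-7) = 3*(I*sqrt(7)) = 3*I*sqrt(7))
(t(-2)*((F + 8) - 4))*l(3) = ((3*I*sqrt(7))*((6/7 + 8) - 4))*sqrt(3) = ((3*I*sqrt(7))*(62/7 - 4))*sqrt(3) = ((3*I*sqrt(7))*(34/7))*sqrt(3) = (102*I*sqrt(7)/7)*sqrt(3) = 102*I*sqrt(21)/7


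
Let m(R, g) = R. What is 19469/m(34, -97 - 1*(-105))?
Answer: 19469/34 ≈ 572.62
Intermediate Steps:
19469/m(34, -97 - 1*(-105)) = 19469/34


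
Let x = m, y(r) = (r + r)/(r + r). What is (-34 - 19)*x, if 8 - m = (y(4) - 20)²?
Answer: 18709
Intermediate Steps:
y(r) = 1 (y(r) = (2*r)/((2*r)) = (2*r)*(1/(2*r)) = 1)
m = -353 (m = 8 - (1 - 20)² = 8 - 1*(-19)² = 8 - 1*361 = 8 - 361 = -353)
x = -353
(-34 - 19)*x = (-34 - 19)*(-353) = -53*(-353) = 18709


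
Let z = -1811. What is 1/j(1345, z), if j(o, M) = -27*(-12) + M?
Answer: -1/1487 ≈ -0.00067249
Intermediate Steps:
j(o, M) = 324 + M
1/j(1345, z) = 1/(324 - 1811) = 1/(-1487) = -1/1487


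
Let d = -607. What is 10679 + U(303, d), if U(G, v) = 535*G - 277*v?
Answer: 340923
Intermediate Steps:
U(G, v) = -277*v + 535*G
10679 + U(303, d) = 10679 + (-277*(-607) + 535*303) = 10679 + (168139 + 162105) = 10679 + 330244 = 340923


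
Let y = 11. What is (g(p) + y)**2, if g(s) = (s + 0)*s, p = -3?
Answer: 400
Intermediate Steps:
g(s) = s**2 (g(s) = s*s = s**2)
(g(p) + y)**2 = ((-3)**2 + 11)**2 = (9 + 11)**2 = 20**2 = 400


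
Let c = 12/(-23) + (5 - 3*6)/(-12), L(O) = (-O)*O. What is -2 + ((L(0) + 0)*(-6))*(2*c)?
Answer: -2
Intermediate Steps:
L(O) = -O²
c = 155/276 (c = 12*(-1/23) + (5 - 18)*(-1/12) = -12/23 - 13*(-1/12) = -12/23 + 13/12 = 155/276 ≈ 0.56159)
-2 + ((L(0) + 0)*(-6))*(2*c) = -2 + ((-1*0² + 0)*(-6))*(2*(155/276)) = -2 + ((-1*0 + 0)*(-6))*(155/138) = -2 + ((0 + 0)*(-6))*(155/138) = -2 + (0*(-6))*(155/138) = -2 + 0*(155/138) = -2 + 0 = -2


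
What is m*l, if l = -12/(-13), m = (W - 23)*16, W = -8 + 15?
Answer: -3072/13 ≈ -236.31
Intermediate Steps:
W = 7
m = -256 (m = (7 - 23)*16 = -16*16 = -256)
l = 12/13 (l = -12*(-1/13) = 12/13 ≈ 0.92308)
m*l = -256*12/13 = -3072/13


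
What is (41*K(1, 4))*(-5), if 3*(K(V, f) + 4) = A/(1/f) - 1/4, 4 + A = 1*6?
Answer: 3485/12 ≈ 290.42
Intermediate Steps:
A = 2 (A = -4 + 1*6 = -4 + 6 = 2)
K(V, f) = -49/12 + 2*f/3 (K(V, f) = -4 + (2/(1/f) - 1/4)/3 = -4 + (2*f - 1*1/4)/3 = -4 + (2*f - 1/4)/3 = -4 + (-1/4 + 2*f)/3 = -4 + (-1/12 + 2*f/3) = -49/12 + 2*f/3)
(41*K(1, 4))*(-5) = (41*(-49/12 + (2/3)*4))*(-5) = (41*(-49/12 + 8/3))*(-5) = (41*(-17/12))*(-5) = -697/12*(-5) = 3485/12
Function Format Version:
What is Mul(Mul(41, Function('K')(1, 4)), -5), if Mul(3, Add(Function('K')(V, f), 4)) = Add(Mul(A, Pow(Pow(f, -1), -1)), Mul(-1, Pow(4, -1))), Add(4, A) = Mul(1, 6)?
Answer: Rational(3485, 12) ≈ 290.42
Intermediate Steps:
A = 2 (A = Add(-4, Mul(1, 6)) = Add(-4, 6) = 2)
Function('K')(V, f) = Add(Rational(-49, 12), Mul(Rational(2, 3), f)) (Function('K')(V, f) = Add(-4, Mul(Rational(1, 3), Add(Mul(2, Pow(Pow(f, -1), -1)), Mul(-1, Pow(4, -1))))) = Add(-4, Mul(Rational(1, 3), Add(Mul(2, f), Mul(-1, Rational(1, 4))))) = Add(-4, Mul(Rational(1, 3), Add(Mul(2, f), Rational(-1, 4)))) = Add(-4, Mul(Rational(1, 3), Add(Rational(-1, 4), Mul(2, f)))) = Add(-4, Add(Rational(-1, 12), Mul(Rational(2, 3), f))) = Add(Rational(-49, 12), Mul(Rational(2, 3), f)))
Mul(Mul(41, Function('K')(1, 4)), -5) = Mul(Mul(41, Add(Rational(-49, 12), Mul(Rational(2, 3), 4))), -5) = Mul(Mul(41, Add(Rational(-49, 12), Rational(8, 3))), -5) = Mul(Mul(41, Rational(-17, 12)), -5) = Mul(Rational(-697, 12), -5) = Rational(3485, 12)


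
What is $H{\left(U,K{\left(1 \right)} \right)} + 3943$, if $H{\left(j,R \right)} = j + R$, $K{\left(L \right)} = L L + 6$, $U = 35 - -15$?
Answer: $4000$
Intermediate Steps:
$U = 50$ ($U = 35 + 15 = 50$)
$K{\left(L \right)} = 6 + L^{2}$ ($K{\left(L \right)} = L^{2} + 6 = 6 + L^{2}$)
$H{\left(j,R \right)} = R + j$
$H{\left(U,K{\left(1 \right)} \right)} + 3943 = \left(\left(6 + 1^{2}\right) + 50\right) + 3943 = \left(\left(6 + 1\right) + 50\right) + 3943 = \left(7 + 50\right) + 3943 = 57 + 3943 = 4000$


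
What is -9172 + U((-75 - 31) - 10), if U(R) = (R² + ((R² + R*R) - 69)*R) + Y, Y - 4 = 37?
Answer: -3109463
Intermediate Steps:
Y = 41 (Y = 4 + 37 = 41)
U(R) = 41 + R² + R*(-69 + 2*R²) (U(R) = (R² + ((R² + R*R) - 69)*R) + 41 = (R² + ((R² + R²) - 69)*R) + 41 = (R² + (2*R² - 69)*R) + 41 = (R² + (-69 + 2*R²)*R) + 41 = (R² + R*(-69 + 2*R²)) + 41 = 41 + R² + R*(-69 + 2*R²))
-9172 + U((-75 - 31) - 10) = -9172 + (41 + ((-75 - 31) - 10)² - 69*((-75 - 31) - 10) + 2*((-75 - 31) - 10)³) = -9172 + (41 + (-106 - 10)² - 69*(-106 - 10) + 2*(-106 - 10)³) = -9172 + (41 + (-116)² - 69*(-116) + 2*(-116)³) = -9172 + (41 + 13456 + 8004 + 2*(-1560896)) = -9172 + (41 + 13456 + 8004 - 3121792) = -9172 - 3100291 = -3109463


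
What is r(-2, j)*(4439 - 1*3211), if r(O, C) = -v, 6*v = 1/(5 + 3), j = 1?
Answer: -307/12 ≈ -25.583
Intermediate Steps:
v = 1/48 (v = 1/(6*(5 + 3)) = (⅙)/8 = (⅙)*(⅛) = 1/48 ≈ 0.020833)
r(O, C) = -1/48 (r(O, C) = -1*1/48 = -1/48)
r(-2, j)*(4439 - 1*3211) = -(4439 - 1*3211)/48 = -(4439 - 3211)/48 = -1/48*1228 = -307/12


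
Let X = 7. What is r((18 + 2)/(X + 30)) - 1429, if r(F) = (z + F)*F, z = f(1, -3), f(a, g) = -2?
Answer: -1957381/1369 ≈ -1429.8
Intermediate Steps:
z = -2
r(F) = F*(-2 + F) (r(F) = (-2 + F)*F = F*(-2 + F))
r((18 + 2)/(X + 30)) - 1429 = ((18 + 2)/(7 + 30))*(-2 + (18 + 2)/(7 + 30)) - 1429 = (20/37)*(-2 + 20/37) - 1429 = (20*(1/37))*(-2 + 20*(1/37)) - 1429 = 20*(-2 + 20/37)/37 - 1429 = (20/37)*(-54/37) - 1429 = -1080/1369 - 1429 = -1957381/1369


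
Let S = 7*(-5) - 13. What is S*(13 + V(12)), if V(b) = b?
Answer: -1200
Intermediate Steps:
S = -48 (S = -35 - 13 = -48)
S*(13 + V(12)) = -48*(13 + 12) = -48*25 = -1200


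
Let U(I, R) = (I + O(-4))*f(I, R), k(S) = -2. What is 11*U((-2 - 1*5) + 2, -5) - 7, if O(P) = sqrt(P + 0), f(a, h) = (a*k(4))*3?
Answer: -1657 + 660*I ≈ -1657.0 + 660.0*I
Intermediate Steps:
f(a, h) = -6*a (f(a, h) = (a*(-2))*3 = -2*a*3 = -6*a)
O(P) = sqrt(P)
U(I, R) = -6*I*(I + 2*I) (U(I, R) = (I + sqrt(-4))*(-6*I) = (I + 2*I)*(-6*I) = -6*I*(I + 2*I))
11*U((-2 - 1*5) + 2, -5) - 7 = 11*(-6*((-2 - 1*5) + 2)*(((-2 - 1*5) + 2) + 2*I)) - 7 = 11*(-6*((-2 - 5) + 2)*(((-2 - 5) + 2) + 2*I)) - 7 = 11*(-6*(-7 + 2)*((-7 + 2) + 2*I)) - 7 = 11*(-6*(-5)*(-5 + 2*I)) - 7 = 11*(-150 + 60*I) - 7 = (-1650 + 660*I) - 7 = -1657 + 660*I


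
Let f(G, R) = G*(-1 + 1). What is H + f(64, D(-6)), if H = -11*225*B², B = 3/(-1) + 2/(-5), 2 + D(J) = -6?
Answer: -28611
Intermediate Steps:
D(J) = -8 (D(J) = -2 - 6 = -8)
B = -17/5 (B = 3*(-1) + 2*(-⅕) = -3 - ⅖ = -17/5 ≈ -3.4000)
H = -28611 (H = -11*(-17/5*(-3)*(-5))² = -11*((51/5)*(-5))² = -11*(-51)² = -11*2601 = -28611)
f(G, R) = 0 (f(G, R) = G*0 = 0)
H + f(64, D(-6)) = -28611 + 0 = -28611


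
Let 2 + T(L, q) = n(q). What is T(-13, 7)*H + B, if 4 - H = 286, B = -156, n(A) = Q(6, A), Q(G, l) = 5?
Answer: -1002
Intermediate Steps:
n(A) = 5
T(L, q) = 3 (T(L, q) = -2 + 5 = 3)
H = -282 (H = 4 - 1*286 = 4 - 286 = -282)
T(-13, 7)*H + B = 3*(-282) - 156 = -846 - 156 = -1002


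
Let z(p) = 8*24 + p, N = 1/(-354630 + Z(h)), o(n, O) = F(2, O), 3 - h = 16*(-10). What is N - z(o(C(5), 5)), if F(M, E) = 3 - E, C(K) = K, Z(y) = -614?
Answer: -67496361/355244 ≈ -190.00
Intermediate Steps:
h = 163 (h = 3 - 16*(-10) = 3 - 1*(-160) = 3 + 160 = 163)
o(n, O) = 3 - O
N = -1/355244 (N = 1/(-354630 - 614) = 1/(-355244) = -1/355244 ≈ -2.8150e-6)
z(p) = 192 + p
N - z(o(C(5), 5)) = -1/355244 - (192 + (3 - 1*5)) = -1/355244 - (192 + (3 - 5)) = -1/355244 - (192 - 2) = -1/355244 - 1*190 = -1/355244 - 190 = -67496361/355244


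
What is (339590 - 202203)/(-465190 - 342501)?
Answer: -137387/807691 ≈ -0.17010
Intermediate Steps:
(339590 - 202203)/(-465190 - 342501) = 137387/(-807691) = 137387*(-1/807691) = -137387/807691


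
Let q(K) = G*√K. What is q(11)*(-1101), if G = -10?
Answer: 11010*√11 ≈ 36516.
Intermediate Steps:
q(K) = -10*√K
q(11)*(-1101) = -10*√11*(-1101) = 11010*√11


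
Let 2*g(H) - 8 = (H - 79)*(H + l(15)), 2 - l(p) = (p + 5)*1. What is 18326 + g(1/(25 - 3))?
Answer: 18429555/968 ≈ 19039.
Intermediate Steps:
l(p) = -3 - p (l(p) = 2 - (p + 5) = 2 - (5 + p) = 2 + (-5 - p) = -3 - p)
g(H) = 4 + (-79 + H)*(-18 + H)/2 (g(H) = 4 + ((H - 79)*(H + (-3 - 1*15)))/2 = 4 + ((-79 + H)*(H + (-3 - 15)))/2 = 4 + ((-79 + H)*(H - 18))/2 = 4 + ((-79 + H)*(-18 + H))/2 = 4 + (-79 + H)*(-18 + H)/2)
18326 + g(1/(25 - 3)) = 18326 + (715 + (1/(25 - 3))²/2 - 97/(2*(25 - 3))) = 18326 + (715 + (1/22)²/2 - 97/2/22) = 18326 + (715 + (1/22)²/2 - 97/2*1/22) = 18326 + (715 + (½)*(1/484) - 97/44) = 18326 + (715 + 1/968 - 97/44) = 18326 + 689987/968 = 18429555/968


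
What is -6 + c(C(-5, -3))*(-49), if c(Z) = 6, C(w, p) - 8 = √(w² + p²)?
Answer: -300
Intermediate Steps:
C(w, p) = 8 + √(p² + w²) (C(w, p) = 8 + √(w² + p²) = 8 + √(p² + w²))
-6 + c(C(-5, -3))*(-49) = -6 + 6*(-49) = -6 - 294 = -300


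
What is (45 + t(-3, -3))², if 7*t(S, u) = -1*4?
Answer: 96721/49 ≈ 1973.9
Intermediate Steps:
t(S, u) = -4/7 (t(S, u) = (-1*4)/7 = (⅐)*(-4) = -4/7)
(45 + t(-3, -3))² = (45 - 4/7)² = (311/7)² = 96721/49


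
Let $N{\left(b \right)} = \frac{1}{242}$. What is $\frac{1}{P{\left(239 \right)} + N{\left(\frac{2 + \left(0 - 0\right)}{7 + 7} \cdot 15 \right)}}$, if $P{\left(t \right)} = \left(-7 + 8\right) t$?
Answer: $\frac{242}{57839} \approx 0.004184$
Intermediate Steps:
$P{\left(t \right)} = t$ ($P{\left(t \right)} = 1 t = t$)
$N{\left(b \right)} = \frac{1}{242}$
$\frac{1}{P{\left(239 \right)} + N{\left(\frac{2 + \left(0 - 0\right)}{7 + 7} \cdot 15 \right)}} = \frac{1}{239 + \frac{1}{242}} = \frac{1}{\frac{57839}{242}} = \frac{242}{57839}$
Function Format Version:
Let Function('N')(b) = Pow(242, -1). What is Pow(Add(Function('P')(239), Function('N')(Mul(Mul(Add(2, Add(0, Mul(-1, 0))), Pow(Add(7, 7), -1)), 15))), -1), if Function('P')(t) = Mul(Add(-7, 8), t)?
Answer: Rational(242, 57839) ≈ 0.0041840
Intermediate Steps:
Function('P')(t) = t (Function('P')(t) = Mul(1, t) = t)
Function('N')(b) = Rational(1, 242)
Pow(Add(Function('P')(239), Function('N')(Mul(Mul(Add(2, Add(0, Mul(-1, 0))), Pow(Add(7, 7), -1)), 15))), -1) = Pow(Add(239, Rational(1, 242)), -1) = Pow(Rational(57839, 242), -1) = Rational(242, 57839)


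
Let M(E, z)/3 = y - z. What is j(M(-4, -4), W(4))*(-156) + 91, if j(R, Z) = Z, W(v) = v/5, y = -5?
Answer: -169/5 ≈ -33.800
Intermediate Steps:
W(v) = v/5 (W(v) = v*(⅕) = v/5)
M(E, z) = -15 - 3*z (M(E, z) = 3*(-5 - z) = -15 - 3*z)
j(M(-4, -4), W(4))*(-156) + 91 = ((⅕)*4)*(-156) + 91 = (⅘)*(-156) + 91 = -624/5 + 91 = -169/5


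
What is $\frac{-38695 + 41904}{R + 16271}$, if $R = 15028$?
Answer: $\frac{3209}{31299} \approx 0.10253$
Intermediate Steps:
$\frac{-38695 + 41904}{R + 16271} = \frac{-38695 + 41904}{15028 + 16271} = \frac{3209}{31299}$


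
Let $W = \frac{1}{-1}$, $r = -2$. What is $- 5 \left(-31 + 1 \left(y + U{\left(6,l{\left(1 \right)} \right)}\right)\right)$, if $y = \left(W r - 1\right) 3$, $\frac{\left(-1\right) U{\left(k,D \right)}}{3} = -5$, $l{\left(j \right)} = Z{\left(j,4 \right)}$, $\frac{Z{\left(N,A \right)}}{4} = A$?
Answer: $65$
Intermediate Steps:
$Z{\left(N,A \right)} = 4 A$
$l{\left(j \right)} = 16$ ($l{\left(j \right)} = 4 \cdot 4 = 16$)
$U{\left(k,D \right)} = 15$ ($U{\left(k,D \right)} = \left(-3\right) \left(-5\right) = 15$)
$W = -1$
$y = 3$ ($y = \left(\left(-1\right) \left(-2\right) - 1\right) 3 = \left(2 - 1\right) 3 = 1 \cdot 3 = 3$)
$- 5 \left(-31 + 1 \left(y + U{\left(6,l{\left(1 \right)} \right)}\right)\right) = - 5 \left(-31 + 1 \left(3 + 15\right)\right) = - 5 \left(-31 + 1 \cdot 18\right) = - 5 \left(-31 + 18\right) = \left(-5\right) \left(-13\right) = 65$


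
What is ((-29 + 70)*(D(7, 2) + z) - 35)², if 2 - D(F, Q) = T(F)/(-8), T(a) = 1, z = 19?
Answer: 44209201/64 ≈ 6.9077e+5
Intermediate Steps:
D(F, Q) = 17/8 (D(F, Q) = 2 - 1/(-8) = 2 - (-1)/8 = 2 - 1*(-⅛) = 2 + ⅛ = 17/8)
((-29 + 70)*(D(7, 2) + z) - 35)² = ((-29 + 70)*(17/8 + 19) - 35)² = (41*(169/8) - 35)² = (6929/8 - 35)² = (6649/8)² = 44209201/64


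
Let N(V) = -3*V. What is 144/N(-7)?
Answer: 48/7 ≈ 6.8571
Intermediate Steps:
144/N(-7) = 144/((-3*(-7))) = 144/21 = 144*(1/21) = 48/7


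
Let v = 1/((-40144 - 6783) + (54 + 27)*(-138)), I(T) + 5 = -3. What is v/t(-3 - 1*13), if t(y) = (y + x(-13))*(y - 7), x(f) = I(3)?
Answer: -1/32073960 ≈ -3.1178e-8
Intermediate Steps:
I(T) = -8 (I(T) = -5 - 3 = -8)
x(f) = -8
t(y) = (-8 + y)*(-7 + y) (t(y) = (y - 8)*(y - 7) = (-8 + y)*(-7 + y))
v = -1/58105 (v = 1/(-46927 + 81*(-138)) = 1/(-46927 - 11178) = 1/(-58105) = -1/58105 ≈ -1.7210e-5)
v/t(-3 - 1*13) = -1/(58105*(56 + (-3 - 1*13)² - 15*(-3 - 1*13))) = -1/(58105*(56 + (-3 - 13)² - 15*(-3 - 13))) = -1/(58105*(56 + (-16)² - 15*(-16))) = -1/(58105*(56 + 256 + 240)) = -1/58105/552 = -1/58105*1/552 = -1/32073960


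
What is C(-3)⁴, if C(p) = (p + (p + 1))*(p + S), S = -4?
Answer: 1500625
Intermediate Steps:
C(p) = (1 + 2*p)*(-4 + p) (C(p) = (p + (p + 1))*(p - 4) = (p + (1 + p))*(-4 + p) = (1 + 2*p)*(-4 + p))
C(-3)⁴ = (-4 - 7*(-3) + 2*(-3)²)⁴ = (-4 + 21 + 2*9)⁴ = (-4 + 21 + 18)⁴ = 35⁴ = 1500625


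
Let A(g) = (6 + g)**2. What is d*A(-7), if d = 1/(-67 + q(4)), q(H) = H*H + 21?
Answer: -1/30 ≈ -0.033333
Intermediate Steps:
q(H) = 21 + H**2 (q(H) = H**2 + 21 = 21 + H**2)
d = -1/30 (d = 1/(-67 + (21 + 4**2)) = 1/(-67 + (21 + 16)) = 1/(-67 + 37) = 1/(-30) = -1/30 ≈ -0.033333)
d*A(-7) = -(6 - 7)**2/30 = -1/30*(-1)**2 = -1/30*1 = -1/30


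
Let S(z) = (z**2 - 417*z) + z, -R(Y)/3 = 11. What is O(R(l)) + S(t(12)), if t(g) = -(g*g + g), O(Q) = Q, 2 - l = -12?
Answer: 89199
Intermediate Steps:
l = 14 (l = 2 - 1*(-12) = 2 + 12 = 14)
R(Y) = -33 (R(Y) = -3*11 = -33)
t(g) = -g - g**2 (t(g) = -(g**2 + g) = -(g + g**2) = -g - g**2)
S(z) = z**2 - 416*z
O(R(l)) + S(t(12)) = -33 + (-1*12*(1 + 12))*(-416 - 1*12*(1 + 12)) = -33 + (-1*12*13)*(-416 - 1*12*13) = -33 - 156*(-416 - 156) = -33 - 156*(-572) = -33 + 89232 = 89199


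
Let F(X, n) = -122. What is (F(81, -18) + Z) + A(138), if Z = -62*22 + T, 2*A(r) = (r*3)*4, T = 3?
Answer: -655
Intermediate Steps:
A(r) = 6*r (A(r) = ((r*3)*4)/2 = ((3*r)*4)/2 = (12*r)/2 = 6*r)
Z = -1361 (Z = -62*22 + 3 = -1364 + 3 = -1361)
(F(81, -18) + Z) + A(138) = (-122 - 1361) + 6*138 = -1483 + 828 = -655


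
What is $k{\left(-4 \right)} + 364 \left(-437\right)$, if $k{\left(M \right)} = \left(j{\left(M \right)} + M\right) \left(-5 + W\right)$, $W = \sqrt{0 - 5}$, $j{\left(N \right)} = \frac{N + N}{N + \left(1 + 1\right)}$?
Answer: $-159068$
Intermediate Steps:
$j{\left(N \right)} = \frac{2 N}{2 + N}$ ($j{\left(N \right)} = \frac{2 N}{N + 2} = \frac{2 N}{2 + N}$)
$W = i \sqrt{5}$ ($W = \sqrt{-5} = i \sqrt{5} \approx 2.2361 i$)
$k{\left(M \right)} = \left(-5 + i \sqrt{5}\right) \left(M + \frac{2 M}{2 + M}\right)$ ($k{\left(M \right)} = \left(\frac{2 M}{2 + M} + M\right) \left(-5 + i \sqrt{5}\right) = \left(M + \frac{2 M}{2 + M}\right) \left(-5 + i \sqrt{5}\right) = \left(-5 + i \sqrt{5}\right) \left(M + \frac{2 M}{2 + M}\right)$)
$k{\left(-4 \right)} + 364 \left(-437\right) = - \frac{4 \left(-10 + \left(-5 + i \sqrt{5}\right) \left(2 - 4\right) + 2 i \sqrt{5}\right)}{2 - 4} + 364 \left(-437\right) = - \frac{4 \left(-10 + \left(-5 + i \sqrt{5}\right) \left(-2\right) + 2 i \sqrt{5}\right)}{-2} - 159068 = \left(-4\right) \left(- \frac{1}{2}\right) \left(-10 + \left(10 - 2 i \sqrt{5}\right) + 2 i \sqrt{5}\right) - 159068 = \left(-4\right) \left(- \frac{1}{2}\right) 0 - 159068 = 0 - 159068 = -159068$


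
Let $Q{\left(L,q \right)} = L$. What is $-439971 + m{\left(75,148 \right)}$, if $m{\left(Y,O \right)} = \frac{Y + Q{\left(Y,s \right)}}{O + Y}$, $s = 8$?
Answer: $- \frac{98113383}{223} \approx -4.3997 \cdot 10^{5}$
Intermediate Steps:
$m{\left(Y,O \right)} = \frac{2 Y}{O + Y}$ ($m{\left(Y,O \right)} = \frac{Y + Y}{O + Y} = \frac{2 Y}{O + Y}$)
$-439971 + m{\left(75,148 \right)} = -439971 + 2 \cdot 75 \frac{1}{148 + 75} = -439971 + 2 \cdot 75 \cdot \frac{1}{223} = -439971 + \frac{150}{223} = - \frac{98113383}{223}$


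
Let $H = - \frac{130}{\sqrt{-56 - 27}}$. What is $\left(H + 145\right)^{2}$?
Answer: $\frac{1728175}{83} + \frac{37700 i \sqrt{83}}{83} \approx 20821.0 + 4138.1 i$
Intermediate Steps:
$H = \frac{130 i \sqrt{83}}{83}$ ($H = - \frac{130}{\sqrt{-83}} = - \frac{130}{i \sqrt{83}} = - 130 \left(- \frac{i \sqrt{83}}{83}\right) = \frac{130 i \sqrt{83}}{83} \approx 14.269 i$)
$\left(H + 145\right)^{2} = \left(\frac{130 i \sqrt{83}}{83} + 145\right)^{2} = \left(145 + \frac{130 i \sqrt{83}}{83}\right)^{2}$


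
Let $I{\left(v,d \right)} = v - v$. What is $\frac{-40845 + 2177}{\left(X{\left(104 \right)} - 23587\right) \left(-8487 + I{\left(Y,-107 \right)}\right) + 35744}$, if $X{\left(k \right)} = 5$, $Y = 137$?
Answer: $- \frac{19334}{100088089} \approx -0.00019317$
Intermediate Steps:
$I{\left(v,d \right)} = 0$
$\frac{-40845 + 2177}{\left(X{\left(104 \right)} - 23587\right) \left(-8487 + I{\left(Y,-107 \right)}\right) + 35744} = \frac{-40845 + 2177}{\left(5 - 23587\right) \left(-8487 + 0\right) + 35744} = - \frac{38668}{\left(-23582\right) \left(-8487\right) + 35744} = - \frac{38668}{200140434 + 35744} = - \frac{38668}{200176178} = \left(-38668\right) \frac{1}{200176178} = - \frac{19334}{100088089}$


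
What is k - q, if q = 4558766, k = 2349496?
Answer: -2209270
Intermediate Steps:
k - q = 2349496 - 1*4558766 = 2349496 - 4558766 = -2209270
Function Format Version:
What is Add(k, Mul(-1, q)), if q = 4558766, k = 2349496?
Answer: -2209270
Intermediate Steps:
Add(k, Mul(-1, q)) = Add(2349496, Mul(-1, 4558766)) = Add(2349496, -4558766) = -2209270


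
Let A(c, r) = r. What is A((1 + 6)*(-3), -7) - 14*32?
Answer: -455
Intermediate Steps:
A((1 + 6)*(-3), -7) - 14*32 = -7 - 14*32 = -7 - 448 = -455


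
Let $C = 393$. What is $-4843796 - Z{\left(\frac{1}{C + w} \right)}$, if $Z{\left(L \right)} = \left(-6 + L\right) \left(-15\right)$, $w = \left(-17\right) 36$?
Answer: $- \frac{353603683}{73} \approx -4.8439 \cdot 10^{6}$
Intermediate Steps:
$w = -612$
$Z{\left(L \right)} = 90 - 15 L$
$-4843796 - Z{\left(\frac{1}{C + w} \right)} = -4843796 - \left(90 - \frac{15}{393 - 612}\right) = -4843796 - \left(90 - \frac{15}{-219}\right) = -4843796 - \left(90 - - \frac{5}{73}\right) = -4843796 - \left(90 + \frac{5}{73}\right) = -4843796 - \frac{6575}{73} = - \frac{353603683}{73}$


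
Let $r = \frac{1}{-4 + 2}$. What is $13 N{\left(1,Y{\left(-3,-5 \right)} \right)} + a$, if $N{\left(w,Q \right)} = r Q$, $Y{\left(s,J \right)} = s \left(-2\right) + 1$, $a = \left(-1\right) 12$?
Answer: $- \frac{115}{2} \approx -57.5$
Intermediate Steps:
$a = -12$
$Y{\left(s,J \right)} = 1 - 2 s$ ($Y{\left(s,J \right)} = - 2 s + 1 = 1 - 2 s$)
$r = - \frac{1}{2}$ ($r = \frac{1}{-2} = - \frac{1}{2} \approx -0.5$)
$N{\left(w,Q \right)} = - \frac{Q}{2}$
$13 N{\left(1,Y{\left(-3,-5 \right)} \right)} + a = 13 \left(- \frac{1 - -6}{2}\right) - 12 = 13 \left(- \frac{1 + 6}{2}\right) - 12 = 13 \left(\left(- \frac{1}{2}\right) 7\right) - 12 = 13 \left(- \frac{7}{2}\right) - 12 = - \frac{91}{2} - 12 = - \frac{115}{2}$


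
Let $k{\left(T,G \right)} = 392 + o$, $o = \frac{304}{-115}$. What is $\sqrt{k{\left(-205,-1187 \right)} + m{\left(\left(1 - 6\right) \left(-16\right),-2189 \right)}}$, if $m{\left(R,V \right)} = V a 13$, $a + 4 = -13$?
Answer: $\frac{\sqrt{6402994265}}{115} \approx 695.81$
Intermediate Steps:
$a = -17$ ($a = -4 - 13 = -17$)
$o = - \frac{304}{115}$ ($o = 304 \left(- \frac{1}{115}\right) = - \frac{304}{115} \approx -2.6435$)
$k{\left(T,G \right)} = \frac{44776}{115}$ ($k{\left(T,G \right)} = 392 - \frac{304}{115} = \frac{44776}{115}$)
$m{\left(R,V \right)} = - 221 V$ ($m{\left(R,V \right)} = V \left(-17\right) 13 = - 17 V 13 = - 221 V$)
$\sqrt{k{\left(-205,-1187 \right)} + m{\left(\left(1 - 6\right) \left(-16\right),-2189 \right)}} = \sqrt{\frac{44776}{115} - -483769} = \sqrt{\frac{44776}{115} + 483769} = \sqrt{\frac{55678211}{115}} = \frac{\sqrt{6402994265}}{115}$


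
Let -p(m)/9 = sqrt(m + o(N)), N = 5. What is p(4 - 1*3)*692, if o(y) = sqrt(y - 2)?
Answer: -6228*sqrt(1 + sqrt(3)) ≈ -10294.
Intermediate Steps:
o(y) = sqrt(-2 + y)
p(m) = -9*sqrt(m + sqrt(3)) (p(m) = -9*sqrt(m + sqrt(-2 + 5)) = -9*sqrt(m + sqrt(3)))
p(4 - 1*3)*692 = -9*sqrt((4 - 1*3) + sqrt(3))*692 = -9*sqrt((4 - 3) + sqrt(3))*692 = -9*sqrt(1 + sqrt(3))*692 = -6228*sqrt(1 + sqrt(3))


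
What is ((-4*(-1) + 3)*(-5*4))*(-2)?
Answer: 280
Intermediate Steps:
((-4*(-1) + 3)*(-5*4))*(-2) = ((4 + 3)*(-20))*(-2) = (7*(-20))*(-2) = -140*(-2) = 280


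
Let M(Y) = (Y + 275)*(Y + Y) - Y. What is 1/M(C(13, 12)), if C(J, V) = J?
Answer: 1/7475 ≈ 0.00013378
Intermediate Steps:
M(Y) = -Y + 2*Y*(275 + Y) (M(Y) = (275 + Y)*(2*Y) - Y = 2*Y*(275 + Y) - Y = -Y + 2*Y*(275 + Y))
1/M(C(13, 12)) = 1/(13*(549 + 2*13)) = 1/(13*(549 + 26)) = 1/(13*575) = 1/7475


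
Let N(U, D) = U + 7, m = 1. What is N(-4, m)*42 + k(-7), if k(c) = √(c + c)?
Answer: 126 + I*√14 ≈ 126.0 + 3.7417*I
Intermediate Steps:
N(U, D) = 7 + U
k(c) = √2*√c (k(c) = √(2*c) = √2*√c)
N(-4, m)*42 + k(-7) = (7 - 4)*42 + √2*√(-7) = 3*42 + √2*(I*√7) = 126 + I*√14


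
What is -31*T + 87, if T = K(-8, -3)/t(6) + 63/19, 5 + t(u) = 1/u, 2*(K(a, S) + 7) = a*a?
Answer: 79650/551 ≈ 144.56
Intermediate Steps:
K(a, S) = -7 + a**2/2 (K(a, S) = -7 + (a*a)/2 = -7 + a**2/2)
t(u) = -5 + 1/u
T = -1023/551 (T = (-7 + (1/2)*(-8)**2)/(-5 + 1/6) + 63/19 = (-7 + (1/2)*64)/(-5 + 1/6) + 63*(1/19) = (-7 + 32)/(-29/6) + 63/19 = 25*(-6/29) + 63/19 = -150/29 + 63/19 = -1023/551 ≈ -1.8566)
-31*T + 87 = -31*(-1023/551) + 87 = 31713/551 + 87 = 79650/551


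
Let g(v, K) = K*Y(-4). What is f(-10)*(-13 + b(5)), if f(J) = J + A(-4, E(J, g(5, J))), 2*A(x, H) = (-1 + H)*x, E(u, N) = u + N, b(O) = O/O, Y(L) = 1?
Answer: -384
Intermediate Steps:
b(O) = 1
g(v, K) = K (g(v, K) = K*1 = K)
E(u, N) = N + u
A(x, H) = x*(-1 + H)/2 (A(x, H) = ((-1 + H)*x)/2 = (x*(-1 + H))/2 = x*(-1 + H)/2)
f(J) = 2 - 3*J (f(J) = J + (1/2)*(-4)*(-1 + (J + J)) = J + (1/2)*(-4)*(-1 + 2*J) = J + (2 - 4*J) = 2 - 3*J)
f(-10)*(-13 + b(5)) = (2 - 3*(-10))*(-13 + 1) = (2 + 30)*(-12) = 32*(-12) = -384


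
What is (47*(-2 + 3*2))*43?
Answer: 8084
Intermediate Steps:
(47*(-2 + 3*2))*43 = (47*(-2 + 6))*43 = (47*4)*43 = 188*43 = 8084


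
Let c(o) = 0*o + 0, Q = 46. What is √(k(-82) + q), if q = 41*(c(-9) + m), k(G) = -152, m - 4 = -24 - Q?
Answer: I*√2858 ≈ 53.46*I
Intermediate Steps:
m = -66 (m = 4 + (-24 - 1*46) = 4 + (-24 - 46) = 4 - 70 = -66)
c(o) = 0 (c(o) = 0 + 0 = 0)
q = -2706 (q = 41*(0 - 66) = 41*(-66) = -2706)
√(k(-82) + q) = √(-152 - 2706) = √(-2858) = I*√2858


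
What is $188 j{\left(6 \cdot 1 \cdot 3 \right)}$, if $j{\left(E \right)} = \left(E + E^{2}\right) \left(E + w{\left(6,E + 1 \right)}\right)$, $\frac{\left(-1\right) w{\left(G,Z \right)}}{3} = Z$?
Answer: $-2507544$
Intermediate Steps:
$w{\left(G,Z \right)} = - 3 Z$
$j{\left(E \right)} = \left(-3 - 2 E\right) \left(E + E^{2}\right)$ ($j{\left(E \right)} = \left(E + E^{2}\right) \left(E - 3 \left(E + 1\right)\right) = \left(E + E^{2}\right) \left(E - 3 \left(1 + E\right)\right) = \left(E + E^{2}\right) \left(E - \left(3 + 3 E\right)\right) = \left(E + E^{2}\right) \left(-3 - 2 E\right) = \left(-3 - 2 E\right) \left(E + E^{2}\right)$)
$188 j{\left(6 \cdot 1 \cdot 3 \right)} = 188 \cdot 6 \cdot 1 \cdot 3 \left(-3 - 5 \cdot 6 \cdot 1 \cdot 3 - 2 \left(6 \cdot 1 \cdot 3\right)^{2}\right) = 188 \cdot 6 \cdot 3 \left(-3 - 5 \cdot 6 \cdot 3 - 2 \left(6 \cdot 3\right)^{2}\right) = 188 \cdot 18 \left(-3 - 90 - 2 \cdot 18^{2}\right) = 188 \cdot 18 \left(-3 - 90 - 648\right) = 188 \cdot 18 \left(-741\right) = 188 \left(-13338\right) = -2507544$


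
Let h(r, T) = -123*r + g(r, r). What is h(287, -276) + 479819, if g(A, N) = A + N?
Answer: 445092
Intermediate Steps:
h(r, T) = -121*r (h(r, T) = -123*r + (r + r) = -123*r + 2*r = -121*r)
h(287, -276) + 479819 = -121*287 + 479819 = -34727 + 479819 = 445092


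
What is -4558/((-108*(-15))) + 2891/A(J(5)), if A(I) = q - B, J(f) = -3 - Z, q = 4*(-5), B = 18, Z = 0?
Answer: -607078/7695 ≈ -78.893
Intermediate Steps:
q = -20
J(f) = -3 (J(f) = -3 - 1*0 = -3 + 0 = -3)
A(I) = -38 (A(I) = -20 - 1*18 = -20 - 18 = -38)
-4558/((-108*(-15))) + 2891/A(J(5)) = -4558/((-108*(-15))) + 2891/(-38) = -4558/1620 + 2891*(-1/38) = -4558*1/1620 - 2891/38 = -2279/810 - 2891/38 = -607078/7695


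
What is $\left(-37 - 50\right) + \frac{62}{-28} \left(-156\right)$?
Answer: $\frac{1809}{7} \approx 258.43$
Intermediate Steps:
$\left(-37 - 50\right) + \frac{62}{-28} \left(-156\right) = \left(-37 - 50\right) + 62 \left(- \frac{1}{28}\right) \left(-156\right) = -87 - - \frac{2418}{7} = -87 + \frac{2418}{7} = \frac{1809}{7}$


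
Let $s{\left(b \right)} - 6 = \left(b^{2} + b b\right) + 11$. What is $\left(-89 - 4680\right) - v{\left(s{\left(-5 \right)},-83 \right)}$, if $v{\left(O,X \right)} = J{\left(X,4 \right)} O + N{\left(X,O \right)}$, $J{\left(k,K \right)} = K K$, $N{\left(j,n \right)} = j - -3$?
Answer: $-5761$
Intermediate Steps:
$N{\left(j,n \right)} = 3 + j$ ($N{\left(j,n \right)} = j + 3 = 3 + j$)
$J{\left(k,K \right)} = K^{2}$
$s{\left(b \right)} = 17 + 2 b^{2}$ ($s{\left(b \right)} = 6 + \left(\left(b^{2} + b b\right) + 11\right) = 6 + \left(\left(b^{2} + b^{2}\right) + 11\right) = 6 + \left(2 b^{2} + 11\right) = 6 + \left(11 + 2 b^{2}\right) = 17 + 2 b^{2}$)
$v{\left(O,X \right)} = 3 + X + 16 O$ ($v{\left(O,X \right)} = 4^{2} O + \left(3 + X\right) = 16 O + \left(3 + X\right) = 3 + X + 16 O$)
$\left(-89 - 4680\right) - v{\left(s{\left(-5 \right)},-83 \right)} = \left(-89 - 4680\right) - \left(3 - 83 + 16 \left(17 + 2 \left(-5\right)^{2}\right)\right) = \left(-89 - 4680\right) - \left(3 - 83 + 16 \left(17 + 2 \cdot 25\right)\right) = -4769 - \left(3 - 83 + 16 \left(17 + 50\right)\right) = -4769 - \left(3 - 83 + 16 \cdot 67\right) = -4769 - \left(3 - 83 + 1072\right) = -4769 - 992 = -5761$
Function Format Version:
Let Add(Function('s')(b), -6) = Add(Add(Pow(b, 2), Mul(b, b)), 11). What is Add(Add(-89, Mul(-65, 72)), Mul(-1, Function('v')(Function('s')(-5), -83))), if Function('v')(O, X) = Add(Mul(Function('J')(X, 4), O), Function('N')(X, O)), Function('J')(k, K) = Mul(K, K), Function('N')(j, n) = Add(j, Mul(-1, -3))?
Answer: -5761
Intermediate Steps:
Function('N')(j, n) = Add(3, j) (Function('N')(j, n) = Add(j, 3) = Add(3, j))
Function('J')(k, K) = Pow(K, 2)
Function('s')(b) = Add(17, Mul(2, Pow(b, 2))) (Function('s')(b) = Add(6, Add(Add(Pow(b, 2), Mul(b, b)), 11)) = Add(6, Add(Add(Pow(b, 2), Pow(b, 2)), 11)) = Add(6, Add(Mul(2, Pow(b, 2)), 11)) = Add(6, Add(11, Mul(2, Pow(b, 2)))) = Add(17, Mul(2, Pow(b, 2))))
Function('v')(O, X) = Add(3, X, Mul(16, O)) (Function('v')(O, X) = Add(Mul(Pow(4, 2), O), Add(3, X)) = Add(Mul(16, O), Add(3, X)) = Add(3, X, Mul(16, O)))
Add(Add(-89, Mul(-65, 72)), Mul(-1, Function('v')(Function('s')(-5), -83))) = Add(Add(-89, Mul(-65, 72)), Mul(-1, Add(3, -83, Mul(16, Add(17, Mul(2, Pow(-5, 2))))))) = Add(Add(-89, -4680), Mul(-1, Add(3, -83, Mul(16, Add(17, Mul(2, 25)))))) = Add(-4769, Mul(-1, Add(3, -83, Mul(16, Add(17, 50))))) = Add(-4769, Mul(-1, Add(3, -83, Mul(16, 67)))) = Add(-4769, Mul(-1, Add(3, -83, 1072))) = Add(-4769, Mul(-1, 992)) = Add(-4769, -992) = -5761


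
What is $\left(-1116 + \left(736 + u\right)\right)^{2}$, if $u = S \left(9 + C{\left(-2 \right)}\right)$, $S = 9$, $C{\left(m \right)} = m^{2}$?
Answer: $69169$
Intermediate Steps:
$u = 117$ ($u = 9 \left(9 + \left(-2\right)^{2}\right) = 9 \left(9 + 4\right) = 9 \cdot 13 = 117$)
$\left(-1116 + \left(736 + u\right)\right)^{2} = \left(-1116 + \left(736 + 117\right)\right)^{2} = \left(-1116 + 853\right)^{2} = \left(-263\right)^{2} = 69169$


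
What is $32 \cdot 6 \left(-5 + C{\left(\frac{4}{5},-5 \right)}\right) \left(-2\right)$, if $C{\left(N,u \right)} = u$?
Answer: $3840$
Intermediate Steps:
$32 \cdot 6 \left(-5 + C{\left(\frac{4}{5},-5 \right)}\right) \left(-2\right) = 32 \cdot 6 \left(-5 - 5\right) \left(-2\right) = 32 \cdot 6 \left(-10\right) \left(-2\right) = 32 \left(-60\right) \left(-2\right) = \left(-1920\right) \left(-2\right) = 3840$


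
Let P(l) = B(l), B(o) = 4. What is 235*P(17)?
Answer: 940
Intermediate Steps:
P(l) = 4
235*P(17) = 235*4 = 940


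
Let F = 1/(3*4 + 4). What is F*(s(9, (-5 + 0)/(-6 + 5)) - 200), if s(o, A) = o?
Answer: -191/16 ≈ -11.938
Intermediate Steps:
F = 1/16 (F = 1/(12 + 4) = 1/16 ≈ 0.062500)
F*(s(9, (-5 + 0)/(-6 + 5)) - 200) = (9 - 200)/16 = (1/16)*(-191) = -191/16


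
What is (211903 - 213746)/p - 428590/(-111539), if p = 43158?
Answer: 18291520843/4813800162 ≈ 3.7998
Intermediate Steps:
(211903 - 213746)/p - 428590/(-111539) = (211903 - 213746)/43158 - 428590/(-111539) = -1843*1/43158 - 428590*(-1/111539) = -1843/43158 + 428590/111539 = 18291520843/4813800162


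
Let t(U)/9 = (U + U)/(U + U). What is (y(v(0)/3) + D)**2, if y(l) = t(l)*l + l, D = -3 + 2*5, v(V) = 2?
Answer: 1681/9 ≈ 186.78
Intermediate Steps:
t(U) = 9 (t(U) = 9*((U + U)/(U + U)) = 9*((2*U)/((2*U))) = 9*((2*U)*(1/(2*U))) = 9*1 = 9)
D = 7 (D = -3 + 10 = 7)
y(l) = 10*l (y(l) = 9*l + l = 10*l)
(y(v(0)/3) + D)**2 = (10*(2/3) + 7)**2 = (20/3 + 7)**2 = (41/3)**2 = 1681/9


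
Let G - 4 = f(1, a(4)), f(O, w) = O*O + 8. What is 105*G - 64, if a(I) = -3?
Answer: 1301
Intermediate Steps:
f(O, w) = 8 + O² (f(O, w) = O² + 8 = 8 + O²)
G = 13 (G = 4 + (8 + 1²) = 4 + (8 + 1) = 4 + 9 = 13)
105*G - 64 = 105*13 - 64 = 1365 - 64 = 1301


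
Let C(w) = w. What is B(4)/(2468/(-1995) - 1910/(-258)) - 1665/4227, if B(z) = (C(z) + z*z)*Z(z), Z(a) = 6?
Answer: 4736986665/248430653 ≈ 19.068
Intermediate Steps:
B(z) = 6*z + 6*z² (B(z) = (z + z*z)*6 = (z + z²)*6 = 6*z + 6*z²)
B(4)/(2468/(-1995) - 1910/(-258)) - 1665/4227 = (6*4*(1 + 4))/(2468/(-1995) - 1910/(-258)) - 1665/4227 = (6*4*5)/(2468*(-1/1995) - 1910*(-1/258)) - 1665*1/4227 = 120/(-2468/1995 + 955/129) - 555/1409 = 120/(176317/28595) - 555/1409 = 120*(28595/176317) - 555/1409 = 3431400/176317 - 555/1409 = 4736986665/248430653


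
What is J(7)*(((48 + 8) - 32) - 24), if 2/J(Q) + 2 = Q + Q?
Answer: 0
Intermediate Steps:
J(Q) = 2/(-2 + 2*Q) (J(Q) = 2/(-2 + (Q + Q)) = 2/(-2 + 2*Q))
J(7)*(((48 + 8) - 32) - 24) = (((48 + 8) - 32) - 24)/(-1 + 7) = ((56 - 32) - 24)/6 = (24 - 24)/6 = (⅙)*0 = 0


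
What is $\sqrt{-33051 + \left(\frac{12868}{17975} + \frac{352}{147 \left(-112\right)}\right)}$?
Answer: $\frac{i \sqrt{9230132535935997}}{528465} \approx 181.8 i$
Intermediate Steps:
$\sqrt{-33051 + \left(\frac{12868}{17975} + \frac{352}{147 \left(-112\right)}\right)} = \sqrt{-33051 + \left(12868 \cdot \frac{1}{17975} + \frac{352}{-16464}\right)} = \sqrt{-33051 + \left(\frac{12868}{17975} + 352 \left(- \frac{1}{16464}\right)\right)} = \sqrt{-33051 + \left(\frac{12868}{17975} - \frac{22}{1029}\right)} = \sqrt{-33051 + \frac{12845722}{18496275}} = \sqrt{- \frac{611307539303}{18496275}} = \frac{i \sqrt{9230132535935997}}{528465}$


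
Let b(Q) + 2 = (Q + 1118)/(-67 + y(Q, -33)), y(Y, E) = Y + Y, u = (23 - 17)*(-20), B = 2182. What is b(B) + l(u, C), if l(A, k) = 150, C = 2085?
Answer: 639256/4297 ≈ 148.77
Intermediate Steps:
u = -120 (u = 6*(-20) = -120)
y(Y, E) = 2*Y
b(Q) = -2 + (1118 + Q)/(-67 + 2*Q) (b(Q) = -2 + (Q + 1118)/(-67 + 2*Q) = -2 + (1118 + Q)/(-67 + 2*Q))
b(B) + l(u, C) = (1252 - 3*2182)/(-67 + 2*2182) + 150 = (1252 - 6546)/(-67 + 4364) + 150 = -5294/4297 + 150 = 639256/4297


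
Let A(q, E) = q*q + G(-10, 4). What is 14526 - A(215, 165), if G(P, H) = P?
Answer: -31689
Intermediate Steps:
A(q, E) = -10 + q² (A(q, E) = q*q - 10 = q² - 10 = -10 + q²)
14526 - A(215, 165) = 14526 - (-10 + 215²) = 14526 - (-10 + 46225) = 14526 - 1*46215 = 14526 - 46215 = -31689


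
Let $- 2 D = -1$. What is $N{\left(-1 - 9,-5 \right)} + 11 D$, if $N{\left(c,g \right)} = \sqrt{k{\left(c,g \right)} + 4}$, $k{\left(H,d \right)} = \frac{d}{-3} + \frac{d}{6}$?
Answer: $\frac{11}{2} + \frac{\sqrt{174}}{6} \approx 7.6985$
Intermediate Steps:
$D = \frac{1}{2}$ ($D = \left(- \frac{1}{2}\right) \left(-1\right) = \frac{1}{2} \approx 0.5$)
$k{\left(H,d \right)} = - \frac{d}{6}$ ($k{\left(H,d \right)} = d \left(- \frac{1}{3}\right) + d \frac{1}{6} = - \frac{d}{3} + \frac{d}{6} = - \frac{d}{6}$)
$N{\left(c,g \right)} = \sqrt{4 - \frac{g}{6}}$ ($N{\left(c,g \right)} = \sqrt{- \frac{g}{6} + 4} = \sqrt{4 - \frac{g}{6}}$)
$N{\left(-1 - 9,-5 \right)} + 11 D = \frac{\sqrt{144 - -30}}{6} + 11 \cdot \frac{1}{2} = \frac{\sqrt{144 + 30}}{6} + \frac{11}{2} = \frac{\sqrt{174}}{6} + \frac{11}{2} = \frac{11}{2} + \frac{\sqrt{174}}{6}$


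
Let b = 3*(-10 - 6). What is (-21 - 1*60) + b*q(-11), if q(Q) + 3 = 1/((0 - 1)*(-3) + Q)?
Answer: 69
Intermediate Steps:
q(Q) = -3 + 1/(3 + Q) (q(Q) = -3 + 1/((0 - 1)*(-3) + Q) = -3 + 1/(-1*(-3) + Q) = -3 + 1/(3 + Q))
b = -48 (b = 3*(-16) = -48)
(-21 - 1*60) + b*q(-11) = (-21 - 1*60) - 48*(-8 - 3*(-11))/(3 - 11) = (-21 - 60) - 48*(-8 + 33)/(-8) = -81 - (-6)*25 = -81 - 48*(-25/8) = -81 + 150 = 69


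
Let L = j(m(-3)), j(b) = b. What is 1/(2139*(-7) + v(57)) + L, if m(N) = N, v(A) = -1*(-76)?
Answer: -44692/14897 ≈ -3.0001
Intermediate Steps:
v(A) = 76
L = -3
1/(2139*(-7) + v(57)) + L = 1/(2139*(-7) + 76) - 3 = 1/(-14973 + 76) - 3 = 1/(-14897) - 3 = -1/14897 - 3 = -44692/14897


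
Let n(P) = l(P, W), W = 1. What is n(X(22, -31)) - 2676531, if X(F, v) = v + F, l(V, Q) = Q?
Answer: -2676530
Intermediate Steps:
X(F, v) = F + v
n(P) = 1
n(X(22, -31)) - 2676531 = 1 - 2676531 = -2676530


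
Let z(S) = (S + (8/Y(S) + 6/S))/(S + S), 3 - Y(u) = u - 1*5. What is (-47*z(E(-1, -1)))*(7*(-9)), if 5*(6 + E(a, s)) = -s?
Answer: 61765473/38686 ≈ 1596.6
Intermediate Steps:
Y(u) = 8 - u (Y(u) = 3 - (u - 1*5) = 3 - (u - 5) = 3 - (-5 + u) = 3 + (5 - u) = 8 - u)
E(a, s) = -6 - s/5 (E(a, s) = -6 + (-s)/5 = -6 - s/5)
z(S) = (S + 6/S + 8/(8 - S))/(2*S) (z(S) = (S + (8/(8 - S) + 6/S))/(S + S) = (S + (6/S + 8/(8 - S)))/((2*S)) = (S + 6/S + 8/(8 - S))*(1/(2*S)) = (S + 6/S + 8/(8 - S))/(2*S))
(-47*z(E(-1, -1)))*(7*(-9)) = (-47*(-24 - (-6 - ⅕*(-1)) + (-6 - ⅕*(-1))²*(-8 + (-6 - ⅕*(-1)))/2)/((-6 - ⅕*(-1))²*(-8 + (-6 - ⅕*(-1)))))*(7*(-9)) = -47*(-24 - (-6 + ⅕) + (-6 + ⅕)²*(-8 + (-6 + ⅕))/2)/((-6 + ⅕)²*(-8 + (-6 + ⅕)))*(-63) = -47*(-24 - 1*(-29/5) + (-29/5)²*(-8 - 29/5)/2)/((-29/5)²*(-8 - 29/5))*(-63) = -1175*(-24 + 29/5 + (½)*(841/25)*(-69/5))/(841*(-69/5))*(-63) = -1175*(-5)*(-24 + 29/5 - 58029/250)/(841*69)*(-63) = -1175*(-5)*(-62579)/(841*69*250)*(-63) = -47*62579/116058*(-63) = -2941213/116058*(-63) = 61765473/38686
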